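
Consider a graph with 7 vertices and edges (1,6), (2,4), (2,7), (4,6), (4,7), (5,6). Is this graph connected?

Step 1: Build adjacency list from edges:
  1: 6
  2: 4, 7
  3: (none)
  4: 2, 6, 7
  5: 6
  6: 1, 4, 5
  7: 2, 4

Step 2: Run BFS/DFS from vertex 1:
  Visited: {1, 6, 4, 5, 2, 7}
  Reached 6 of 7 vertices

Step 3: Only 6 of 7 vertices reached. Graph is disconnected.
Connected components: {1, 2, 4, 5, 6, 7}, {3}
Answer: No, the graph is not connected (2 components).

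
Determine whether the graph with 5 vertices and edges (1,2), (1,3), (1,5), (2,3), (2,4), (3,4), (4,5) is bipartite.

Step 1: Attempt 2-coloring using BFS:
  Start at vertex 1, assign color 0
  Color vertex 2 with color 1 (neighbor of 1)
  Color vertex 3 with color 1 (neighbor of 1)
  Color vertex 5 with color 1 (neighbor of 1)

Step 2: Conflict found! Vertices 2 and 3 are adjacent but have the same color.
This means the graph contains an odd cycle.

The graph is NOT bipartite.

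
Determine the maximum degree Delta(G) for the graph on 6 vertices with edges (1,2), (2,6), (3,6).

Step 1: Count edges incident to each vertex:
  deg(1) = 1 (neighbors: 2)
  deg(2) = 2 (neighbors: 1, 6)
  deg(3) = 1 (neighbors: 6)
  deg(4) = 0 (neighbors: none)
  deg(5) = 0 (neighbors: none)
  deg(6) = 2 (neighbors: 2, 3)

Step 2: Find maximum:
  max(1, 2, 1, 0, 0, 2) = 2 (vertex 2)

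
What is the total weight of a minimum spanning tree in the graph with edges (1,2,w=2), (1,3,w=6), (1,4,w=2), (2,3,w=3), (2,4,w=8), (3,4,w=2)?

Apply Kruskal's algorithm (sort edges by weight, add if no cycle):

Sorted edges by weight:
  (1,2) w=2
  (1,4) w=2
  (3,4) w=2
  (2,3) w=3
  (1,3) w=6
  (2,4) w=8

Add edge (1,2) w=2 -- no cycle. Running total: 2
Add edge (1,4) w=2 -- no cycle. Running total: 4
Add edge (3,4) w=2 -- no cycle. Running total: 6

MST edges: (1,2,w=2), (1,4,w=2), (3,4,w=2)
Total MST weight: 2 + 2 + 2 = 6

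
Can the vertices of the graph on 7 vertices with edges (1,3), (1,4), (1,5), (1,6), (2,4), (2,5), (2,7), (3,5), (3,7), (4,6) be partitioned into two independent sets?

Step 1: Attempt 2-coloring using BFS:
  Start at vertex 1, assign color 0
  Color vertex 3 with color 1 (neighbor of 1)
  Color vertex 4 with color 1 (neighbor of 1)
  Color vertex 5 with color 1 (neighbor of 1)
  Color vertex 6 with color 1 (neighbor of 1)

Step 2: Conflict found! Vertices 3 and 5 are adjacent but have the same color.
This means the graph contains an odd cycle.

The graph is NOT bipartite.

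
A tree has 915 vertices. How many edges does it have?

A tree on n vertices always has exactly n - 1 edges.
For n = 915: edges = 915 - 1 = 914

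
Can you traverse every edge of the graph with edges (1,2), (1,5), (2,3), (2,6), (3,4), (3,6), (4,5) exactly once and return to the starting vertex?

Step 1: Find the degree of each vertex:
  deg(1) = 2
  deg(2) = 3
  deg(3) = 3
  deg(4) = 2
  deg(5) = 2
  deg(6) = 2

Step 2: Count vertices with odd degree:
  Odd-degree vertices: 2, 3 (2 total)

Step 3: Apply Euler's theorem:
  - Eulerian circuit exists iff graph is connected and all vertices have even degree
  - Eulerian path exists iff graph is connected and has 0 or 2 odd-degree vertices

Graph is connected with exactly 2 odd-degree vertices (2, 3).
Eulerian path exists (starting and ending at the odd-degree vertices), but no Eulerian circuit.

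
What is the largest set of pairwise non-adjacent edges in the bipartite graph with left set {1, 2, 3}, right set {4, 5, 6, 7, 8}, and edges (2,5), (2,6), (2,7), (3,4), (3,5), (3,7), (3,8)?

Step 1: List the neighbors of each left vertex:
  1: (none)
  2: 5, 6, 7
  3: 4, 5, 7, 8

Step 2: Greedily match left vertices, then look for augmenting paths:
  Match 2 -- 5
  Match 3 -- 4
  No augmenting path remains.

Step 3: Verify this is maximum:
  Matching has size 2. The vertex set {2, 3} covers every edge and has size 2; any matching has at most one edge per cover vertex, so 2 is maximum (König's theorem).

Maximum matching: {(2,5), (3,4)}
Size: 2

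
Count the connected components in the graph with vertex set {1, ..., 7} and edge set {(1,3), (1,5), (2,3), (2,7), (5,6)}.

Step 1: Build adjacency list from edges:
  1: 3, 5
  2: 3, 7
  3: 1, 2
  4: (none)
  5: 1, 6
  6: 5
  7: 2

Step 2: Run BFS/DFS from vertex 1:
  Visited: {1, 3, 5, 2, 6, 7}
  Reached 6 of 7 vertices

Step 3: Only 6 of 7 vertices reached. Graph is disconnected.
Connected components: {1, 2, 3, 5, 6, 7}, {4}
Number of connected components: 2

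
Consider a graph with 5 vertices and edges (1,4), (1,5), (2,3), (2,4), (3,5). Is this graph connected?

Step 1: Build adjacency list from edges:
  1: 4, 5
  2: 3, 4
  3: 2, 5
  4: 1, 2
  5: 1, 3

Step 2: Run BFS/DFS from vertex 1:
  Visited: {1, 4, 5, 2, 3}
  Reached 5 of 5 vertices

Step 3: All 5 vertices reached from vertex 1, so the graph is connected.
Answer: Yes, the graph is connected.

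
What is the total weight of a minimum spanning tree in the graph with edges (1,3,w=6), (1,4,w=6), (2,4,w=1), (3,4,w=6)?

Apply Kruskal's algorithm (sort edges by weight, add if no cycle):

Sorted edges by weight:
  (2,4) w=1
  (1,3) w=6
  (1,4) w=6
  (3,4) w=6

Add edge (2,4) w=1 -- no cycle. Running total: 1
Add edge (1,3) w=6 -- no cycle. Running total: 7
Add edge (1,4) w=6 -- no cycle. Running total: 13

MST edges: (2,4,w=1), (1,3,w=6), (1,4,w=6)
Total MST weight: 1 + 6 + 6 = 13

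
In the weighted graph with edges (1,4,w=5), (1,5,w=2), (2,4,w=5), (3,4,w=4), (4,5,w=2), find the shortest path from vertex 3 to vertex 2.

Step 1: Build adjacency list with weights:
  1: 4(w=5), 5(w=2)
  2: 4(w=5)
  3: 4(w=4)
  4: 1(w=5), 2(w=5), 3(w=4), 5(w=2)
  5: 1(w=2), 4(w=2)

Step 2: Apply Dijkstra's algorithm from vertex 3:
  Visit vertex 3 (distance=0)
    Update dist[4] = 4
  Visit vertex 4 (distance=4)
    Update dist[1] = 9
    Update dist[2] = 9
    Update dist[5] = 6
  Visit vertex 5 (distance=6)
    Update dist[1] = 8
  Visit vertex 1 (distance=8)
  Visit vertex 2 (distance=9)

Step 3: Shortest path: 3 -> 4 -> 2
Total weight: 4 + 5 = 9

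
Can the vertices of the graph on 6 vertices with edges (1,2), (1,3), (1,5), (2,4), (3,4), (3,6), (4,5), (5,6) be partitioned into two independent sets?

Step 1: Attempt 2-coloring using BFS:
  Start at vertex 1, assign color 0
  Color vertex 2 with color 1 (neighbor of 1)
  Color vertex 3 with color 1 (neighbor of 1)
  Color vertex 5 with color 1 (neighbor of 1)
  Color vertex 4 with color 0 (neighbor of 2)
  Color vertex 6 with color 0 (neighbor of 3)

Step 2: 2-coloring succeeded. No conflicts found.
  Set A (color 0): {1, 4, 6}
  Set B (color 1): {2, 3, 5}

The graph is bipartite with partition {1, 4, 6}, {2, 3, 5}.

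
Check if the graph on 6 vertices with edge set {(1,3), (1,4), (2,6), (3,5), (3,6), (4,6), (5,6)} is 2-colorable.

Step 1: Attempt 2-coloring using BFS:
  Start at vertex 1, assign color 0
  Color vertex 3 with color 1 (neighbor of 1)
  Color vertex 4 with color 1 (neighbor of 1)
  Color vertex 5 with color 0 (neighbor of 3)
  Color vertex 6 with color 0 (neighbor of 3)

Step 2: Conflict found! Vertices 5 and 6 are adjacent but have the same color.
This means the graph contains an odd cycle.

The graph is NOT bipartite.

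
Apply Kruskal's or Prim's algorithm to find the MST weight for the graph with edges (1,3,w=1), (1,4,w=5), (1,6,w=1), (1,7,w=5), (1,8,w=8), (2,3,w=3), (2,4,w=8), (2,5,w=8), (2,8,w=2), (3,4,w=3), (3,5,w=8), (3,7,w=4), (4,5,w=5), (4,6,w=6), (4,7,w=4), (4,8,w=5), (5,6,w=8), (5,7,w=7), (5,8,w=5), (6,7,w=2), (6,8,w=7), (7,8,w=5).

Apply Kruskal's algorithm (sort edges by weight, add if no cycle):

Sorted edges by weight:
  (1,3) w=1
  (1,6) w=1
  (2,8) w=2
  (6,7) w=2
  (2,3) w=3
  (3,4) w=3
  (3,7) w=4
  (4,7) w=4
  (1,4) w=5
  (1,7) w=5
  (4,5) w=5
  (4,8) w=5
  (5,8) w=5
  (7,8) w=5
  (4,6) w=6
  (5,7) w=7
  (6,8) w=7
  (1,8) w=8
  (2,5) w=8
  (2,4) w=8
  (3,5) w=8
  (5,6) w=8

Add edge (1,3) w=1 -- no cycle. Running total: 1
Add edge (1,6) w=1 -- no cycle. Running total: 2
Add edge (2,8) w=2 -- no cycle. Running total: 4
Add edge (6,7) w=2 -- no cycle. Running total: 6
Add edge (2,3) w=3 -- no cycle. Running total: 9
Add edge (3,4) w=3 -- no cycle. Running total: 12
Skip edge (3,7) w=4 -- would create cycle
Skip edge (4,7) w=4 -- would create cycle
Skip edge (1,4) w=5 -- would create cycle
Skip edge (1,7) w=5 -- would create cycle
Add edge (4,5) w=5 -- no cycle. Running total: 17

MST edges: (1,3,w=1), (1,6,w=1), (2,8,w=2), (6,7,w=2), (2,3,w=3), (3,4,w=3), (4,5,w=5)
Total MST weight: 1 + 1 + 2 + 2 + 3 + 3 + 5 = 17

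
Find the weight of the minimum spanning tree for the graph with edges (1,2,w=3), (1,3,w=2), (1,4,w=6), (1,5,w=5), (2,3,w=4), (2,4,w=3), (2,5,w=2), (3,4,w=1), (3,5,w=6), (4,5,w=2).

Apply Kruskal's algorithm (sort edges by weight, add if no cycle):

Sorted edges by weight:
  (3,4) w=1
  (1,3) w=2
  (2,5) w=2
  (4,5) w=2
  (1,2) w=3
  (2,4) w=3
  (2,3) w=4
  (1,5) w=5
  (1,4) w=6
  (3,5) w=6

Add edge (3,4) w=1 -- no cycle. Running total: 1
Add edge (1,3) w=2 -- no cycle. Running total: 3
Add edge (2,5) w=2 -- no cycle. Running total: 5
Add edge (4,5) w=2 -- no cycle. Running total: 7

MST edges: (3,4,w=1), (1,3,w=2), (2,5,w=2), (4,5,w=2)
Total MST weight: 1 + 2 + 2 + 2 = 7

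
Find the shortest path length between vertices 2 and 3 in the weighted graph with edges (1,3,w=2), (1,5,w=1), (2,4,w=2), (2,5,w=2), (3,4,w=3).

Step 1: Build adjacency list with weights:
  1: 3(w=2), 5(w=1)
  2: 4(w=2), 5(w=2)
  3: 1(w=2), 4(w=3)
  4: 2(w=2), 3(w=3)
  5: 1(w=1), 2(w=2)

Step 2: Apply Dijkstra's algorithm from vertex 2:
  Visit vertex 2 (distance=0)
    Update dist[4] = 2
    Update dist[5] = 2
  Visit vertex 4 (distance=2)
    Update dist[3] = 5
  Visit vertex 5 (distance=2)
    Update dist[1] = 3
  Visit vertex 1 (distance=3)
  Visit vertex 3 (distance=5)

Step 3: Shortest path: 2 -> 4 -> 3
Total weight: 2 + 3 = 5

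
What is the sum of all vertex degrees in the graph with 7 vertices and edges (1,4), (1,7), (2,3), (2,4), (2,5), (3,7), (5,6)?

Step 1: Count edges incident to each vertex:
  deg(1) = 2 (neighbors: 4, 7)
  deg(2) = 3 (neighbors: 3, 4, 5)
  deg(3) = 2 (neighbors: 2, 7)
  deg(4) = 2 (neighbors: 1, 2)
  deg(5) = 2 (neighbors: 2, 6)
  deg(6) = 1 (neighbors: 5)
  deg(7) = 2 (neighbors: 1, 3)

Step 2: Sum all degrees:
  2 + 3 + 2 + 2 + 2 + 1 + 2 = 14

Verification: sum of degrees = 2 * |E| = 2 * 7 = 14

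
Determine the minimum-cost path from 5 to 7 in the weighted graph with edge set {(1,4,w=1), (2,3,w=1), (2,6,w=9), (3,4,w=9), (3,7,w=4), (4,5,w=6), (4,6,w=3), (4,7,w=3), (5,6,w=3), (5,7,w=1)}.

Step 1: Build adjacency list with weights:
  1: 4(w=1)
  2: 3(w=1), 6(w=9)
  3: 2(w=1), 4(w=9), 7(w=4)
  4: 1(w=1), 3(w=9), 5(w=6), 6(w=3), 7(w=3)
  5: 4(w=6), 6(w=3), 7(w=1)
  6: 2(w=9), 4(w=3), 5(w=3)
  7: 3(w=4), 4(w=3), 5(w=1)

Step 2: Apply Dijkstra's algorithm from vertex 5:
  Visit vertex 5 (distance=0)
    Update dist[4] = 6
    Update dist[6] = 3
    Update dist[7] = 1
  Visit vertex 7 (distance=1)
    Update dist[3] = 5
    Update dist[4] = 4

Step 3: Shortest path: 5 -> 7
Total weight: 1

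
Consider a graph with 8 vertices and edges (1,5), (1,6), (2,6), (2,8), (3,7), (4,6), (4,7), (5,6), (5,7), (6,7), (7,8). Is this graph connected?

Step 1: Build adjacency list from edges:
  1: 5, 6
  2: 6, 8
  3: 7
  4: 6, 7
  5: 1, 6, 7
  6: 1, 2, 4, 5, 7
  7: 3, 4, 5, 6, 8
  8: 2, 7

Step 2: Run BFS/DFS from vertex 1:
  Visited: {1, 5, 6, 7, 2, 4, 3, 8}
  Reached 8 of 8 vertices

Step 3: All 8 vertices reached from vertex 1, so the graph is connected.
Answer: Yes, the graph is connected.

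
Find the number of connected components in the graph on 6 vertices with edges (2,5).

Step 1: Build adjacency list from edges:
  1: (none)
  2: 5
  3: (none)
  4: (none)
  5: 2
  6: (none)

Step 2: Run BFS/DFS from vertex 1:
  Visited: {1}
  Reached 1 of 6 vertices

Step 3: Only 1 of 6 vertices reached. Graph is disconnected.
Connected components: {1}, {2, 5}, {3}, {4}, {6}
Number of connected components: 5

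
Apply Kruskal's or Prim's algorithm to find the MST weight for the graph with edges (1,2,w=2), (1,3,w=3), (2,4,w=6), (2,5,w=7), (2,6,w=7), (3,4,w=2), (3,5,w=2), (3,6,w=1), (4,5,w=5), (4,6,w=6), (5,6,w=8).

Apply Kruskal's algorithm (sort edges by weight, add if no cycle):

Sorted edges by weight:
  (3,6) w=1
  (1,2) w=2
  (3,5) w=2
  (3,4) w=2
  (1,3) w=3
  (4,5) w=5
  (2,4) w=6
  (4,6) w=6
  (2,6) w=7
  (2,5) w=7
  (5,6) w=8

Add edge (3,6) w=1 -- no cycle. Running total: 1
Add edge (1,2) w=2 -- no cycle. Running total: 3
Add edge (3,5) w=2 -- no cycle. Running total: 5
Add edge (3,4) w=2 -- no cycle. Running total: 7
Add edge (1,3) w=3 -- no cycle. Running total: 10

MST edges: (3,6,w=1), (1,2,w=2), (3,5,w=2), (3,4,w=2), (1,3,w=3)
Total MST weight: 1 + 2 + 2 + 2 + 3 = 10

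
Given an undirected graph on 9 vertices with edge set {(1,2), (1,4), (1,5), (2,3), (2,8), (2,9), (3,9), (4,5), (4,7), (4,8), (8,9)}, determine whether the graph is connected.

Step 1: Build adjacency list from edges:
  1: 2, 4, 5
  2: 1, 3, 8, 9
  3: 2, 9
  4: 1, 5, 7, 8
  5: 1, 4
  6: (none)
  7: 4
  8: 2, 4, 9
  9: 2, 3, 8

Step 2: Run BFS/DFS from vertex 1:
  Visited: {1, 2, 4, 5, 3, 8, 9, 7}
  Reached 8 of 9 vertices

Step 3: Only 8 of 9 vertices reached. Graph is disconnected.
Connected components: {1, 2, 3, 4, 5, 7, 8, 9}, {6}
Answer: No, the graph is not connected (2 components).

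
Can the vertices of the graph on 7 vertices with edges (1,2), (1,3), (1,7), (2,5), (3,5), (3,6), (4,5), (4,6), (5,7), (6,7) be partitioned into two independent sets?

Step 1: Attempt 2-coloring using BFS:
  Start at vertex 1, assign color 0
  Color vertex 2 with color 1 (neighbor of 1)
  Color vertex 3 with color 1 (neighbor of 1)
  Color vertex 7 with color 1 (neighbor of 1)
  Color vertex 5 with color 0 (neighbor of 2)
  Color vertex 6 with color 0 (neighbor of 3)
  Color vertex 4 with color 1 (neighbor of 5)

Step 2: 2-coloring succeeded. No conflicts found.
  Set A (color 0): {1, 5, 6}
  Set B (color 1): {2, 3, 4, 7}

The graph is bipartite with partition {1, 5, 6}, {2, 3, 4, 7}.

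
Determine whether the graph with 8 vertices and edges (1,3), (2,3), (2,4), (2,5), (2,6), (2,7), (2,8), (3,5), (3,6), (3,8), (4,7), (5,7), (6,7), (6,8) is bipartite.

Step 1: Attempt 2-coloring using BFS:
  Start at vertex 1, assign color 0
  Color vertex 3 with color 1 (neighbor of 1)
  Color vertex 2 with color 0 (neighbor of 3)
  Color vertex 5 with color 0 (neighbor of 3)
  Color vertex 6 with color 0 (neighbor of 3)
  Color vertex 8 with color 0 (neighbor of 3)
  Color vertex 4 with color 1 (neighbor of 2)

Step 2: Conflict found! Vertices 2 and 5 are adjacent but have the same color.
This means the graph contains an odd cycle.

The graph is NOT bipartite.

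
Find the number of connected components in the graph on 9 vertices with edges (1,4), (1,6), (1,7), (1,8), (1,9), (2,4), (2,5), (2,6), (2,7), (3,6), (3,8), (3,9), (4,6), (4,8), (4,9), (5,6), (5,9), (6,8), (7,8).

Step 1: Build adjacency list from edges:
  1: 4, 6, 7, 8, 9
  2: 4, 5, 6, 7
  3: 6, 8, 9
  4: 1, 2, 6, 8, 9
  5: 2, 6, 9
  6: 1, 2, 3, 4, 5, 8
  7: 1, 2, 8
  8: 1, 3, 4, 6, 7
  9: 1, 3, 4, 5

Step 2: Run BFS/DFS from vertex 1:
  Visited: {1, 4, 6, 7, 8, 9, 2, 3, 5}
  Reached 9 of 9 vertices

Step 3: All 9 vertices reached from vertex 1, so the graph is connected.
Number of connected components: 1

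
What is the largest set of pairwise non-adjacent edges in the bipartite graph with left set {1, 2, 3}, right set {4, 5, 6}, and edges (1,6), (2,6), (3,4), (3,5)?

Step 1: List the neighbors of each left vertex:
  1: 6
  2: 6
  3: 4, 5

Step 2: Greedily match left vertices, then look for augmenting paths:
  Match 1 -- 6
  Match 3 -- 4
  No augmenting path remains.

Step 3: Verify this is maximum:
  Matching has size 2. The vertex set {3, 6} covers every edge and has size 2; any matching has at most one edge per cover vertex, so 2 is maximum (König's theorem).

Maximum matching: {(1,6), (3,4)}
Size: 2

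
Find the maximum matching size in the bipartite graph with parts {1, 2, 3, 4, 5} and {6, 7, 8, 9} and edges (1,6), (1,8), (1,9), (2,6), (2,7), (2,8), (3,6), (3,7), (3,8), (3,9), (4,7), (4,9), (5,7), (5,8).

Step 1: List the neighbors of each left vertex:
  1: 6, 8, 9
  2: 6, 7, 8
  3: 6, 7, 8, 9
  4: 7, 9
  5: 7, 8

Step 2: Greedily match left vertices, then look for augmenting paths:
  Match 1 -- 6
  Match 2 -- 7
  Match 3 -- 8
  Match 4 -- 9
  No augmenting path remains.

Step 3: Verify this is maximum:
  Matching size 4 = min(|L|, |R|) = min(5, 4), which is an upper bound, so this matching is maximum.

Maximum matching: {(1,6), (2,7), (3,8), (4,9)}
Size: 4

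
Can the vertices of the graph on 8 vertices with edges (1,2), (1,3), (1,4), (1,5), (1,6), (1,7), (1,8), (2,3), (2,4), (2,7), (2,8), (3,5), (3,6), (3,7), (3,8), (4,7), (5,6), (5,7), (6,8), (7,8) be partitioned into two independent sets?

Step 1: Attempt 2-coloring using BFS:
  Start at vertex 1, assign color 0
  Color vertex 2 with color 1 (neighbor of 1)
  Color vertex 3 with color 1 (neighbor of 1)
  Color vertex 4 with color 1 (neighbor of 1)
  Color vertex 5 with color 1 (neighbor of 1)
  Color vertex 6 with color 1 (neighbor of 1)
  Color vertex 7 with color 1 (neighbor of 1)
  Color vertex 8 with color 1 (neighbor of 1)

Step 2: Conflict found! Vertices 2 and 3 are adjacent but have the same color.
This means the graph contains an odd cycle.

The graph is NOT bipartite.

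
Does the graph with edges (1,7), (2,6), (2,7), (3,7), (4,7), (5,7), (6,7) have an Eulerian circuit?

Step 1: Find the degree of each vertex:
  deg(1) = 1
  deg(2) = 2
  deg(3) = 1
  deg(4) = 1
  deg(5) = 1
  deg(6) = 2
  deg(7) = 6

Step 2: Count vertices with odd degree:
  Odd-degree vertices: 1, 3, 4, 5 (4 total)

Step 3: Apply Euler's theorem:
  - Eulerian circuit exists iff graph is connected and all vertices have even degree
  - Eulerian path exists iff graph is connected and has 0 or 2 odd-degree vertices

Graph has 4 odd-degree vertices (need 0 or 2).
Neither Eulerian path nor Eulerian circuit exists.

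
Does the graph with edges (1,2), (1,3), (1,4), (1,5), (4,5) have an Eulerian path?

Step 1: Find the degree of each vertex:
  deg(1) = 4
  deg(2) = 1
  deg(3) = 1
  deg(4) = 2
  deg(5) = 2

Step 2: Count vertices with odd degree:
  Odd-degree vertices: 2, 3 (2 total)

Step 3: Apply Euler's theorem:
  - Eulerian circuit exists iff graph is connected and all vertices have even degree
  - Eulerian path exists iff graph is connected and has 0 or 2 odd-degree vertices

Graph is connected with exactly 2 odd-degree vertices (2, 3).
Eulerian path exists (starting and ending at the odd-degree vertices), but no Eulerian circuit.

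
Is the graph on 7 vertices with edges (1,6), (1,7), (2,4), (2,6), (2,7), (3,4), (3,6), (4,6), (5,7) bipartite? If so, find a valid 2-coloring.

Step 1: Attempt 2-coloring using BFS:
  Start at vertex 1, assign color 0
  Color vertex 6 with color 1 (neighbor of 1)
  Color vertex 7 with color 1 (neighbor of 1)
  Color vertex 2 with color 0 (neighbor of 6)
  Color vertex 3 with color 0 (neighbor of 6)
  Color vertex 4 with color 0 (neighbor of 6)
  Color vertex 5 with color 0 (neighbor of 7)

Step 2: Conflict found! Vertices 2 and 4 are adjacent but have the same color.
This means the graph contains an odd cycle.

The graph is NOT bipartite.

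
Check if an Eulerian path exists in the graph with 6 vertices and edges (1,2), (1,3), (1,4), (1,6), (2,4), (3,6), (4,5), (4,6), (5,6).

Step 1: Find the degree of each vertex:
  deg(1) = 4
  deg(2) = 2
  deg(3) = 2
  deg(4) = 4
  deg(5) = 2
  deg(6) = 4

Step 2: Count vertices with odd degree:
  All vertices have even degree (0 odd-degree vertices)

Step 3: Apply Euler's theorem:
  - Eulerian circuit exists iff graph is connected and all vertices have even degree
  - Eulerian path exists iff graph is connected and has 0 or 2 odd-degree vertices

Graph is connected with 0 odd-degree vertices.
Both Eulerian circuit and Eulerian path exist.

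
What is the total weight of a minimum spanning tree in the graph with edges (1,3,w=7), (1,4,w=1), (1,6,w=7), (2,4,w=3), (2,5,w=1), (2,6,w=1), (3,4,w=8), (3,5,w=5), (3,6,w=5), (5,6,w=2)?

Apply Kruskal's algorithm (sort edges by weight, add if no cycle):

Sorted edges by weight:
  (1,4) w=1
  (2,6) w=1
  (2,5) w=1
  (5,6) w=2
  (2,4) w=3
  (3,6) w=5
  (3,5) w=5
  (1,3) w=7
  (1,6) w=7
  (3,4) w=8

Add edge (1,4) w=1 -- no cycle. Running total: 1
Add edge (2,6) w=1 -- no cycle. Running total: 2
Add edge (2,5) w=1 -- no cycle. Running total: 3
Skip edge (5,6) w=2 -- would create cycle
Add edge (2,4) w=3 -- no cycle. Running total: 6
Add edge (3,6) w=5 -- no cycle. Running total: 11

MST edges: (1,4,w=1), (2,6,w=1), (2,5,w=1), (2,4,w=3), (3,6,w=5)
Total MST weight: 1 + 1 + 1 + 3 + 5 = 11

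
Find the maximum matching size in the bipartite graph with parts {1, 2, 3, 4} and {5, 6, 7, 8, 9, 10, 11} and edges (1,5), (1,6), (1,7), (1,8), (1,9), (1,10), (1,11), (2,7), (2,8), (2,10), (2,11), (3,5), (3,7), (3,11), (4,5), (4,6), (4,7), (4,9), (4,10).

Step 1: List the neighbors of each left vertex:
  1: 5, 6, 7, 8, 9, 10, 11
  2: 7, 8, 10, 11
  3: 5, 7, 11
  4: 5, 6, 7, 9, 10

Step 2: Greedily match left vertices, then look for augmenting paths:
  Match 1 -- 5
  Match 2 -- 7
  Match 3 -- 11
  Match 4 -- 6
  No augmenting path remains.

Step 3: Verify this is maximum:
  Matching size 4 = min(|L|, |R|) = min(4, 7), which is an upper bound, so this matching is maximum.

Maximum matching: {(1,5), (2,7), (3,11), (4,6)}
Size: 4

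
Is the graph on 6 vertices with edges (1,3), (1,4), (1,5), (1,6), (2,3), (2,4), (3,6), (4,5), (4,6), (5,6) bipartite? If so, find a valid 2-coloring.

Step 1: Attempt 2-coloring using BFS:
  Start at vertex 1, assign color 0
  Color vertex 3 with color 1 (neighbor of 1)
  Color vertex 4 with color 1 (neighbor of 1)
  Color vertex 5 with color 1 (neighbor of 1)
  Color vertex 6 with color 1 (neighbor of 1)
  Color vertex 2 with color 0 (neighbor of 3)

Step 2: Conflict found! Vertices 3 and 6 are adjacent but have the same color.
This means the graph contains an odd cycle.

The graph is NOT bipartite.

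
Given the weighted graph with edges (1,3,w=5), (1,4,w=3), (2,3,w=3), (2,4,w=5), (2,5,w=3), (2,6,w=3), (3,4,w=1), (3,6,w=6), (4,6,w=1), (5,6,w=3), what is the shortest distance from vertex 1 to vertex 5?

Step 1: Build adjacency list with weights:
  1: 3(w=5), 4(w=3)
  2: 3(w=3), 4(w=5), 5(w=3), 6(w=3)
  3: 1(w=5), 2(w=3), 4(w=1), 6(w=6)
  4: 1(w=3), 2(w=5), 3(w=1), 6(w=1)
  5: 2(w=3), 6(w=3)
  6: 2(w=3), 3(w=6), 4(w=1), 5(w=3)

Step 2: Apply Dijkstra's algorithm from vertex 1:
  Visit vertex 1 (distance=0)
    Update dist[3] = 5
    Update dist[4] = 3
  Visit vertex 4 (distance=3)
    Update dist[2] = 8
    Update dist[3] = 4
    Update dist[6] = 4
  Visit vertex 3 (distance=4)
    Update dist[2] = 7
  Visit vertex 6 (distance=4)
    Update dist[5] = 7
  Visit vertex 2 (distance=7)
  Visit vertex 5 (distance=7)

Step 3: Shortest path: 1 -> 4 -> 6 -> 5
Total weight: 3 + 1 + 3 = 7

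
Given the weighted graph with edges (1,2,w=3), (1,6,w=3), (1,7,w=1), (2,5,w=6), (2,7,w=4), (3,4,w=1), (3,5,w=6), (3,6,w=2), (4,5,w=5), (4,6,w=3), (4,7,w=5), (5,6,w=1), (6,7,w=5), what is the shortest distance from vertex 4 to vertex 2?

Step 1: Build adjacency list with weights:
  1: 2(w=3), 6(w=3), 7(w=1)
  2: 1(w=3), 5(w=6), 7(w=4)
  3: 4(w=1), 5(w=6), 6(w=2)
  4: 3(w=1), 5(w=5), 6(w=3), 7(w=5)
  5: 2(w=6), 3(w=6), 4(w=5), 6(w=1)
  6: 1(w=3), 3(w=2), 4(w=3), 5(w=1), 7(w=5)
  7: 1(w=1), 2(w=4), 4(w=5), 6(w=5)

Step 2: Apply Dijkstra's algorithm from vertex 4:
  Visit vertex 4 (distance=0)
    Update dist[3] = 1
    Update dist[5] = 5
    Update dist[6] = 3
    Update dist[7] = 5
  Visit vertex 3 (distance=1)
  Visit vertex 6 (distance=3)
    Update dist[1] = 6
    Update dist[5] = 4
  Visit vertex 5 (distance=4)
    Update dist[2] = 10
  Visit vertex 7 (distance=5)
    Update dist[2] = 9
  Visit vertex 1 (distance=6)
  Visit vertex 2 (distance=9)

Step 3: Shortest path: 4 -> 7 -> 2
Total weight: 5 + 4 = 9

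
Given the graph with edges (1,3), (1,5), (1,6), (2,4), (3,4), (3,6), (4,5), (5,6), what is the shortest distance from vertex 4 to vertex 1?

Step 1: Build adjacency list:
  1: 3, 5, 6
  2: 4
  3: 1, 4, 6
  4: 2, 3, 5
  5: 1, 4, 6
  6: 1, 3, 5

Step 2: BFS from vertex 4 to find shortest path to 1:
  vertex 2 reached at distance 1
  vertex 3 reached at distance 1
  vertex 5 reached at distance 1
  vertex 1 reached at distance 2

Step 3: Shortest path: 4 -> 3 -> 1
Path length: 2 edges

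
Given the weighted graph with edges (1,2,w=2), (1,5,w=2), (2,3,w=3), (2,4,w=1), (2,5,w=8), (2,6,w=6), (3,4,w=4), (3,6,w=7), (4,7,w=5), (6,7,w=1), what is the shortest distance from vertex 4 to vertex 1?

Step 1: Build adjacency list with weights:
  1: 2(w=2), 5(w=2)
  2: 1(w=2), 3(w=3), 4(w=1), 5(w=8), 6(w=6)
  3: 2(w=3), 4(w=4), 6(w=7)
  4: 2(w=1), 3(w=4), 7(w=5)
  5: 1(w=2), 2(w=8)
  6: 2(w=6), 3(w=7), 7(w=1)
  7: 4(w=5), 6(w=1)

Step 2: Apply Dijkstra's algorithm from vertex 4:
  Visit vertex 4 (distance=0)
    Update dist[2] = 1
    Update dist[3] = 4
    Update dist[7] = 5
  Visit vertex 2 (distance=1)
    Update dist[1] = 3
    Update dist[5] = 9
    Update dist[6] = 7
  Visit vertex 1 (distance=3)
    Update dist[5] = 5

Step 3: Shortest path: 4 -> 2 -> 1
Total weight: 1 + 2 = 3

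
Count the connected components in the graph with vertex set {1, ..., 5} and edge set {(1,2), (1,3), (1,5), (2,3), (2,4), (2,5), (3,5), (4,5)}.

Step 1: Build adjacency list from edges:
  1: 2, 3, 5
  2: 1, 3, 4, 5
  3: 1, 2, 5
  4: 2, 5
  5: 1, 2, 3, 4

Step 2: Run BFS/DFS from vertex 1:
  Visited: {1, 2, 3, 5, 4}
  Reached 5 of 5 vertices

Step 3: All 5 vertices reached from vertex 1, so the graph is connected.
Number of connected components: 1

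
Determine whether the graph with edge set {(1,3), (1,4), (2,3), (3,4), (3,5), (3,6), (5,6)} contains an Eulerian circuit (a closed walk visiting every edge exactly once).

Step 1: Find the degree of each vertex:
  deg(1) = 2
  deg(2) = 1
  deg(3) = 5
  deg(4) = 2
  deg(5) = 2
  deg(6) = 2

Step 2: Count vertices with odd degree:
  Odd-degree vertices: 2, 3 (2 total)

Step 3: Apply Euler's theorem:
  - Eulerian circuit exists iff graph is connected and all vertices have even degree
  - Eulerian path exists iff graph is connected and has 0 or 2 odd-degree vertices

Graph is connected with exactly 2 odd-degree vertices (2, 3).
Eulerian path exists (starting and ending at the odd-degree vertices), but no Eulerian circuit.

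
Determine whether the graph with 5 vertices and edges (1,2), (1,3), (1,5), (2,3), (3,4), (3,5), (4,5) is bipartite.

Step 1: Attempt 2-coloring using BFS:
  Start at vertex 1, assign color 0
  Color vertex 2 with color 1 (neighbor of 1)
  Color vertex 3 with color 1 (neighbor of 1)
  Color vertex 5 with color 1 (neighbor of 1)

Step 2: Conflict found! Vertices 2 and 3 are adjacent but have the same color.
This means the graph contains an odd cycle.

The graph is NOT bipartite.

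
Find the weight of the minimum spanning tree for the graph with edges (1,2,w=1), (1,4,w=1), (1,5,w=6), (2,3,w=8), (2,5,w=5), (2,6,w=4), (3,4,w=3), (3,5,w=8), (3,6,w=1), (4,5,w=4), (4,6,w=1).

Apply Kruskal's algorithm (sort edges by weight, add if no cycle):

Sorted edges by weight:
  (1,2) w=1
  (1,4) w=1
  (3,6) w=1
  (4,6) w=1
  (3,4) w=3
  (2,6) w=4
  (4,5) w=4
  (2,5) w=5
  (1,5) w=6
  (2,3) w=8
  (3,5) w=8

Add edge (1,2) w=1 -- no cycle. Running total: 1
Add edge (1,4) w=1 -- no cycle. Running total: 2
Add edge (3,6) w=1 -- no cycle. Running total: 3
Add edge (4,6) w=1 -- no cycle. Running total: 4
Skip edge (3,4) w=3 -- would create cycle
Skip edge (2,6) w=4 -- would create cycle
Add edge (4,5) w=4 -- no cycle. Running total: 8

MST edges: (1,2,w=1), (1,4,w=1), (3,6,w=1), (4,6,w=1), (4,5,w=4)
Total MST weight: 1 + 1 + 1 + 1 + 4 = 8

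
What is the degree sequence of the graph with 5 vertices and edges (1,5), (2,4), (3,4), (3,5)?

Step 1: Count edges incident to each vertex:
  deg(1) = 1 (neighbors: 5)
  deg(2) = 1 (neighbors: 4)
  deg(3) = 2 (neighbors: 4, 5)
  deg(4) = 2 (neighbors: 2, 3)
  deg(5) = 2 (neighbors: 1, 3)

Step 2: Sort degrees in non-increasing order:
  Degrees: [1, 1, 2, 2, 2] -> sorted: [2, 2, 2, 1, 1]

Degree sequence: [2, 2, 2, 1, 1]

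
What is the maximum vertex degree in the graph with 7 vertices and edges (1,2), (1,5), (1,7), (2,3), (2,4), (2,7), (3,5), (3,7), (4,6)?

Step 1: Count edges incident to each vertex:
  deg(1) = 3 (neighbors: 2, 5, 7)
  deg(2) = 4 (neighbors: 1, 3, 4, 7)
  deg(3) = 3 (neighbors: 2, 5, 7)
  deg(4) = 2 (neighbors: 2, 6)
  deg(5) = 2 (neighbors: 1, 3)
  deg(6) = 1 (neighbors: 4)
  deg(7) = 3 (neighbors: 1, 2, 3)

Step 2: Find maximum:
  max(3, 4, 3, 2, 2, 1, 3) = 4 (vertex 2)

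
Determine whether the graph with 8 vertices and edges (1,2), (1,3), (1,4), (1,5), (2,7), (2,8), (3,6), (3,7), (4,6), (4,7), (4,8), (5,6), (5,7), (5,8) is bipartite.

Step 1: Attempt 2-coloring using BFS:
  Start at vertex 1, assign color 0
  Color vertex 2 with color 1 (neighbor of 1)
  Color vertex 3 with color 1 (neighbor of 1)
  Color vertex 4 with color 1 (neighbor of 1)
  Color vertex 5 with color 1 (neighbor of 1)
  Color vertex 7 with color 0 (neighbor of 2)
  Color vertex 8 with color 0 (neighbor of 2)
  Color vertex 6 with color 0 (neighbor of 3)

Step 2: 2-coloring succeeded. No conflicts found.
  Set A (color 0): {1, 6, 7, 8}
  Set B (color 1): {2, 3, 4, 5}

The graph is bipartite with partition {1, 6, 7, 8}, {2, 3, 4, 5}.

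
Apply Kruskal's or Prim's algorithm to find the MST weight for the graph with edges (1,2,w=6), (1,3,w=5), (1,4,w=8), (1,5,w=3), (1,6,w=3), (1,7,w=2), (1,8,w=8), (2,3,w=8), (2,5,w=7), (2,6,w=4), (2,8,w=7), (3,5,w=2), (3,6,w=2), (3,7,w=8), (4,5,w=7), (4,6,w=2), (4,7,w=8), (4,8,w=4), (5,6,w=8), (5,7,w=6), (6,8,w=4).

Apply Kruskal's algorithm (sort edges by weight, add if no cycle):

Sorted edges by weight:
  (1,7) w=2
  (3,6) w=2
  (3,5) w=2
  (4,6) w=2
  (1,5) w=3
  (1,6) w=3
  (2,6) w=4
  (4,8) w=4
  (6,8) w=4
  (1,3) w=5
  (1,2) w=6
  (5,7) w=6
  (2,5) w=7
  (2,8) w=7
  (4,5) w=7
  (1,4) w=8
  (1,8) w=8
  (2,3) w=8
  (3,7) w=8
  (4,7) w=8
  (5,6) w=8

Add edge (1,7) w=2 -- no cycle. Running total: 2
Add edge (3,6) w=2 -- no cycle. Running total: 4
Add edge (3,5) w=2 -- no cycle. Running total: 6
Add edge (4,6) w=2 -- no cycle. Running total: 8
Add edge (1,5) w=3 -- no cycle. Running total: 11
Skip edge (1,6) w=3 -- would create cycle
Add edge (2,6) w=4 -- no cycle. Running total: 15
Add edge (4,8) w=4 -- no cycle. Running total: 19

MST edges: (1,7,w=2), (3,6,w=2), (3,5,w=2), (4,6,w=2), (1,5,w=3), (2,6,w=4), (4,8,w=4)
Total MST weight: 2 + 2 + 2 + 2 + 3 + 4 + 4 = 19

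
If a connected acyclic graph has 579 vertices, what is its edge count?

A tree on n vertices always has exactly n - 1 edges.
For n = 579: edges = 579 - 1 = 578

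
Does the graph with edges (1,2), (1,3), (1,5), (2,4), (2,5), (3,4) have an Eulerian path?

Step 1: Find the degree of each vertex:
  deg(1) = 3
  deg(2) = 3
  deg(3) = 2
  deg(4) = 2
  deg(5) = 2

Step 2: Count vertices with odd degree:
  Odd-degree vertices: 1, 2 (2 total)

Step 3: Apply Euler's theorem:
  - Eulerian circuit exists iff graph is connected and all vertices have even degree
  - Eulerian path exists iff graph is connected and has 0 or 2 odd-degree vertices

Graph is connected with exactly 2 odd-degree vertices (1, 2).
Eulerian path exists (starting and ending at the odd-degree vertices), but no Eulerian circuit.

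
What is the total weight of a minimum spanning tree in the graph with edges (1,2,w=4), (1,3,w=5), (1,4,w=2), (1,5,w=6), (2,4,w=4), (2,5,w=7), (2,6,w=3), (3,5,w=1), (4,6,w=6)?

Apply Kruskal's algorithm (sort edges by weight, add if no cycle):

Sorted edges by weight:
  (3,5) w=1
  (1,4) w=2
  (2,6) w=3
  (1,2) w=4
  (2,4) w=4
  (1,3) w=5
  (1,5) w=6
  (4,6) w=6
  (2,5) w=7

Add edge (3,5) w=1 -- no cycle. Running total: 1
Add edge (1,4) w=2 -- no cycle. Running total: 3
Add edge (2,6) w=3 -- no cycle. Running total: 6
Add edge (1,2) w=4 -- no cycle. Running total: 10
Skip edge (2,4) w=4 -- would create cycle
Add edge (1,3) w=5 -- no cycle. Running total: 15

MST edges: (3,5,w=1), (1,4,w=2), (2,6,w=3), (1,2,w=4), (1,3,w=5)
Total MST weight: 1 + 2 + 3 + 4 + 5 = 15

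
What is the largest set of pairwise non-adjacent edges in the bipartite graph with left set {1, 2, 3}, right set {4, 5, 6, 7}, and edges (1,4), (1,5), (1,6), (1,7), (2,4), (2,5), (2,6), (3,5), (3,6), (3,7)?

Step 1: List the neighbors of each left vertex:
  1: 4, 5, 6, 7
  2: 4, 5, 6
  3: 5, 6, 7

Step 2: Greedily match left vertices, then look for augmenting paths:
  Match 1 -- 4
  Match 2 -- 5
  Match 3 -- 6
  No augmenting path remains.

Step 3: Verify this is maximum:
  Matching size 3 = min(|L|, |R|) = min(3, 4), which is an upper bound, so this matching is maximum.

Maximum matching: {(1,4), (2,5), (3,6)}
Size: 3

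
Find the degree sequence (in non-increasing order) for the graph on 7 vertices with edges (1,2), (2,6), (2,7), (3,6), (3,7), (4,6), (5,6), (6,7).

Step 1: Count edges incident to each vertex:
  deg(1) = 1 (neighbors: 2)
  deg(2) = 3 (neighbors: 1, 6, 7)
  deg(3) = 2 (neighbors: 6, 7)
  deg(4) = 1 (neighbors: 6)
  deg(5) = 1 (neighbors: 6)
  deg(6) = 5 (neighbors: 2, 3, 4, 5, 7)
  deg(7) = 3 (neighbors: 2, 3, 6)

Step 2: Sort degrees in non-increasing order:
  Degrees: [1, 3, 2, 1, 1, 5, 3] -> sorted: [5, 3, 3, 2, 1, 1, 1]

Degree sequence: [5, 3, 3, 2, 1, 1, 1]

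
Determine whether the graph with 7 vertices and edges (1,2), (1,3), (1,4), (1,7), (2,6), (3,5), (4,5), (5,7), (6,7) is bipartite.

Step 1: Attempt 2-coloring using BFS:
  Start at vertex 1, assign color 0
  Color vertex 2 with color 1 (neighbor of 1)
  Color vertex 3 with color 1 (neighbor of 1)
  Color vertex 4 with color 1 (neighbor of 1)
  Color vertex 7 with color 1 (neighbor of 1)
  Color vertex 6 with color 0 (neighbor of 2)
  Color vertex 5 with color 0 (neighbor of 3)

Step 2: 2-coloring succeeded. No conflicts found.
  Set A (color 0): {1, 5, 6}
  Set B (color 1): {2, 3, 4, 7}

The graph is bipartite with partition {1, 5, 6}, {2, 3, 4, 7}.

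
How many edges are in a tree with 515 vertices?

A tree on n vertices always has exactly n - 1 edges.
For n = 515: edges = 515 - 1 = 514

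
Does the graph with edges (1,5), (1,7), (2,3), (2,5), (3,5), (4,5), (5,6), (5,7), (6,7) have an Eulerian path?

Step 1: Find the degree of each vertex:
  deg(1) = 2
  deg(2) = 2
  deg(3) = 2
  deg(4) = 1
  deg(5) = 6
  deg(6) = 2
  deg(7) = 3

Step 2: Count vertices with odd degree:
  Odd-degree vertices: 4, 7 (2 total)

Step 3: Apply Euler's theorem:
  - Eulerian circuit exists iff graph is connected and all vertices have even degree
  - Eulerian path exists iff graph is connected and has 0 or 2 odd-degree vertices

Graph is connected with exactly 2 odd-degree vertices (4, 7).
Eulerian path exists (starting and ending at the odd-degree vertices), but no Eulerian circuit.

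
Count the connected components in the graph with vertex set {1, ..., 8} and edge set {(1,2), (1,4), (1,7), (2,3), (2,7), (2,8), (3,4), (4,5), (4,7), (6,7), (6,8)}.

Step 1: Build adjacency list from edges:
  1: 2, 4, 7
  2: 1, 3, 7, 8
  3: 2, 4
  4: 1, 3, 5, 7
  5: 4
  6: 7, 8
  7: 1, 2, 4, 6
  8: 2, 6

Step 2: Run BFS/DFS from vertex 1:
  Visited: {1, 2, 4, 7, 3, 8, 5, 6}
  Reached 8 of 8 vertices

Step 3: All 8 vertices reached from vertex 1, so the graph is connected.
Number of connected components: 1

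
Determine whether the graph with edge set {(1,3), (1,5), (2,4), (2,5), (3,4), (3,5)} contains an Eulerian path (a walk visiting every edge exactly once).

Step 1: Find the degree of each vertex:
  deg(1) = 2
  deg(2) = 2
  deg(3) = 3
  deg(4) = 2
  deg(5) = 3

Step 2: Count vertices with odd degree:
  Odd-degree vertices: 3, 5 (2 total)

Step 3: Apply Euler's theorem:
  - Eulerian circuit exists iff graph is connected and all vertices have even degree
  - Eulerian path exists iff graph is connected and has 0 or 2 odd-degree vertices

Graph is connected with exactly 2 odd-degree vertices (3, 5).
Eulerian path exists (starting and ending at the odd-degree vertices), but no Eulerian circuit.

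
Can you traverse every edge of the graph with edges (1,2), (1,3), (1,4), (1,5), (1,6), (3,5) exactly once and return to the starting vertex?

Step 1: Find the degree of each vertex:
  deg(1) = 5
  deg(2) = 1
  deg(3) = 2
  deg(4) = 1
  deg(5) = 2
  deg(6) = 1

Step 2: Count vertices with odd degree:
  Odd-degree vertices: 1, 2, 4, 6 (4 total)

Step 3: Apply Euler's theorem:
  - Eulerian circuit exists iff graph is connected and all vertices have even degree
  - Eulerian path exists iff graph is connected and has 0 or 2 odd-degree vertices

Graph has 4 odd-degree vertices (need 0 or 2).
Neither Eulerian path nor Eulerian circuit exists.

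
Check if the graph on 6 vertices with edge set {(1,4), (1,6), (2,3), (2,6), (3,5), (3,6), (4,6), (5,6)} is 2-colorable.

Step 1: Attempt 2-coloring using BFS:
  Start at vertex 1, assign color 0
  Color vertex 4 with color 1 (neighbor of 1)
  Color vertex 6 with color 1 (neighbor of 1)

Step 2: Conflict found! Vertices 4 and 6 are adjacent but have the same color.
This means the graph contains an odd cycle.

The graph is NOT bipartite.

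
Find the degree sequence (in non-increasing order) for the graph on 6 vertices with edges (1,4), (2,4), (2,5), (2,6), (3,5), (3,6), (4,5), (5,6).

Step 1: Count edges incident to each vertex:
  deg(1) = 1 (neighbors: 4)
  deg(2) = 3 (neighbors: 4, 5, 6)
  deg(3) = 2 (neighbors: 5, 6)
  deg(4) = 3 (neighbors: 1, 2, 5)
  deg(5) = 4 (neighbors: 2, 3, 4, 6)
  deg(6) = 3 (neighbors: 2, 3, 5)

Step 2: Sort degrees in non-increasing order:
  Degrees: [1, 3, 2, 3, 4, 3] -> sorted: [4, 3, 3, 3, 2, 1]

Degree sequence: [4, 3, 3, 3, 2, 1]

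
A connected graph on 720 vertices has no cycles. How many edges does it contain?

A tree on n vertices always has exactly n - 1 edges.
For n = 720: edges = 720 - 1 = 719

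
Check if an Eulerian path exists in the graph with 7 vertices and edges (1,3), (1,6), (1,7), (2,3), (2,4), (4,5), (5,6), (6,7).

Step 1: Find the degree of each vertex:
  deg(1) = 3
  deg(2) = 2
  deg(3) = 2
  deg(4) = 2
  deg(5) = 2
  deg(6) = 3
  deg(7) = 2

Step 2: Count vertices with odd degree:
  Odd-degree vertices: 1, 6 (2 total)

Step 3: Apply Euler's theorem:
  - Eulerian circuit exists iff graph is connected and all vertices have even degree
  - Eulerian path exists iff graph is connected and has 0 or 2 odd-degree vertices

Graph is connected with exactly 2 odd-degree vertices (1, 6).
Eulerian path exists (starting and ending at the odd-degree vertices), but no Eulerian circuit.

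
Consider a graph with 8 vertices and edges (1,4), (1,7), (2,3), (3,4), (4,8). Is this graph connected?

Step 1: Build adjacency list from edges:
  1: 4, 7
  2: 3
  3: 2, 4
  4: 1, 3, 8
  5: (none)
  6: (none)
  7: 1
  8: 4

Step 2: Run BFS/DFS from vertex 1:
  Visited: {1, 4, 7, 3, 8, 2}
  Reached 6 of 8 vertices

Step 3: Only 6 of 8 vertices reached. Graph is disconnected.
Connected components: {1, 2, 3, 4, 7, 8}, {5}, {6}
Answer: No, the graph is not connected (3 components).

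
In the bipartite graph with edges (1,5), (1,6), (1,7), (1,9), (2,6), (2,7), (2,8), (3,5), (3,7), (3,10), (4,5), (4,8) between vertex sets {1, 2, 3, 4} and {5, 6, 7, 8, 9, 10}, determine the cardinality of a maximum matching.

Step 1: List the neighbors of each left vertex:
  1: 5, 6, 7, 9
  2: 6, 7, 8
  3: 5, 7, 10
  4: 5, 8

Step 2: Greedily match left vertices, then look for augmenting paths:
  Match 1 -- 5
  Match 2 -- 6
  Match 3 -- 7
  Match 4 -- 8
  No augmenting path remains.

Step 3: Verify this is maximum:
  Matching size 4 = min(|L|, |R|) = min(4, 6), which is an upper bound, so this matching is maximum.

Maximum matching: {(1,5), (2,6), (3,7), (4,8)}
Size: 4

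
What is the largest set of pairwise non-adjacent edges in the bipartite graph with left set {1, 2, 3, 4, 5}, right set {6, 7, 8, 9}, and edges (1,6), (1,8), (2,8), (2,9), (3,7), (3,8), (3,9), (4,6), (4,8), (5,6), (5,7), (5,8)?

Step 1: List the neighbors of each left vertex:
  1: 6, 8
  2: 8, 9
  3: 7, 8, 9
  4: 6, 8
  5: 6, 7, 8

Step 2: Greedily match left vertices, then look for augmenting paths:
  Match 1 -- 6
  Match 2 -- 9
  Match 3 -- 7
  Match 4 -- 8
  No augmenting path remains.

Step 3: Verify this is maximum:
  Matching size 4 = min(|L|, |R|) = min(5, 4), which is an upper bound, so this matching is maximum.

Maximum matching: {(1,6), (2,9), (3,7), (4,8)}
Size: 4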